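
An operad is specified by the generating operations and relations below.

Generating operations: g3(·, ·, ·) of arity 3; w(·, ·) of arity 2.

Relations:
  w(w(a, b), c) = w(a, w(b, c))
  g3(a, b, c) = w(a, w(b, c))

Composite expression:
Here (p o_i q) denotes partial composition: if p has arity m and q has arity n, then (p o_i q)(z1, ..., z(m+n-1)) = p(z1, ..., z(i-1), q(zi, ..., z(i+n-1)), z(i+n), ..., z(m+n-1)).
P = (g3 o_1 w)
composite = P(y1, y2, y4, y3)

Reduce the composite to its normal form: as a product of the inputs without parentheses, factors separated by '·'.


y1 · y2 · y4 · y3

The g3-tree's shape is irrelevant; the y-reading-order decides.
w(y1, y2) linearizes to y1 · y2
g3(w(y1, y2), y4, y3) linearizes to y1 · y2 · y4 · y3


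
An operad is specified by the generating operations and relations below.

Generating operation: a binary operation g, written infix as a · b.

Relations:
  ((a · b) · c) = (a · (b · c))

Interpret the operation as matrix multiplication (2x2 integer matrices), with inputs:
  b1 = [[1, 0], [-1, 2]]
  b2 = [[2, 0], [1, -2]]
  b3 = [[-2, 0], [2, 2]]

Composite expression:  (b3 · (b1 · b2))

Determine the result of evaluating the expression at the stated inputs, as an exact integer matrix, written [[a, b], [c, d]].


[[-4, 0], [4, -8]]

(b1 · b2) = [[2, 0], [0, -4]]
(b3 · (b1 · b2)) = [[-4, 0], [4, -8]]


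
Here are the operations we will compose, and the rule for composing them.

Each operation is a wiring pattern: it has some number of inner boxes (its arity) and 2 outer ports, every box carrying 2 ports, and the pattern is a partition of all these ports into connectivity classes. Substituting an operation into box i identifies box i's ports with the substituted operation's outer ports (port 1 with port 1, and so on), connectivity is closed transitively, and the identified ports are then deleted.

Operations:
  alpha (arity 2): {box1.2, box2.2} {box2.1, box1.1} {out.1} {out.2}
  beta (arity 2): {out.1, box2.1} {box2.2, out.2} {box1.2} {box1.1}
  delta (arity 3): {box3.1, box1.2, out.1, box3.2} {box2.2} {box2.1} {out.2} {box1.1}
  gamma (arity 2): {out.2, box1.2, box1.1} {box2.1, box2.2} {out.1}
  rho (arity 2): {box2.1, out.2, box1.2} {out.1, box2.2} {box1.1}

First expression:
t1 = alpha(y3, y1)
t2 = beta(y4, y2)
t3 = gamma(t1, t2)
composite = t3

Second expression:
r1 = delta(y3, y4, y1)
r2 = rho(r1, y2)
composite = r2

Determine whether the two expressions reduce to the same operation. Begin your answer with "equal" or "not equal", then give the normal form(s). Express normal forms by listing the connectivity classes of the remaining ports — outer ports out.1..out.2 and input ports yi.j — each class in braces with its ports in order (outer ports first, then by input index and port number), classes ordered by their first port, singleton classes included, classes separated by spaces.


The first expression reduces to {out.1} {out.2} {y1.1, y3.1} {y1.2, y3.2} {y2.1, y2.2} {y4.1} {y4.2}
The second expression reduces to {out.1, y2.2} {out.2, y2.1} {y1.1, y1.2, y3.2} {y3.1} {y4.1} {y4.2}
The normal forms differ: not equal.

not equal — first {out.1} {out.2} {y1.1, y3.1} {y1.2, y3.2} {y2.1, y2.2} {y4.1} {y4.2}, second {out.1, y2.2} {out.2, y2.1} {y1.1, y1.2, y3.2} {y3.1} {y4.1} {y4.2}


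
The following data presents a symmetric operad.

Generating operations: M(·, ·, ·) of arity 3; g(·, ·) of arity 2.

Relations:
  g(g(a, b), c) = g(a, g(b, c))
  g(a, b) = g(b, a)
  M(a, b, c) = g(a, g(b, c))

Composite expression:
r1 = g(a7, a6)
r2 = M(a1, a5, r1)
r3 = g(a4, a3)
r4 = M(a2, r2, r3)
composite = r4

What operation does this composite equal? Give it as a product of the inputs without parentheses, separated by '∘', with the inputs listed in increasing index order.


a1 ∘ a2 ∘ a3 ∘ a4 ∘ a5 ∘ a6 ∘ a7


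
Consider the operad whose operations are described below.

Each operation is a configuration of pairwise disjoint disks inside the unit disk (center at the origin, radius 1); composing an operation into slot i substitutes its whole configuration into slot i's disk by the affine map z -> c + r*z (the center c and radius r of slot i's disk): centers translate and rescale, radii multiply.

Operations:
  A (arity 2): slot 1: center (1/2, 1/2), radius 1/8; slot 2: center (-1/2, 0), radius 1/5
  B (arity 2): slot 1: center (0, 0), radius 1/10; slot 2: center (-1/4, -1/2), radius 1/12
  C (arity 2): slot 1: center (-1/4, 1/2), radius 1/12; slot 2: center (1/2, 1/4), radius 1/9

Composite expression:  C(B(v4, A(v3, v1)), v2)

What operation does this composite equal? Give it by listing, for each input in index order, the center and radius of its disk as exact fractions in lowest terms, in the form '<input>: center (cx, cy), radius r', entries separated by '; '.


v1: center (-79/288, 11/24), radius 1/720; v2: center (1/2, 1/4), radius 1/9; v3: center (-77/288, 133/288), radius 1/1152; v4: center (-1/4, 1/2), radius 1/120

Follow each v-input down from C: c' goes to c + r*c', radius to r*r'.
tracing v4 down its 2-map path: center (-1/4, 1/2), radius 1/120
tracing v3 down its 3-map path: center (-77/288, 133/288), radius 1/1152
tracing v1 down its 3-map path: center (-79/288, 11/24), radius 1/720
tracing v2 down its 1-map path: center (1/2, 1/4), radius 1/9


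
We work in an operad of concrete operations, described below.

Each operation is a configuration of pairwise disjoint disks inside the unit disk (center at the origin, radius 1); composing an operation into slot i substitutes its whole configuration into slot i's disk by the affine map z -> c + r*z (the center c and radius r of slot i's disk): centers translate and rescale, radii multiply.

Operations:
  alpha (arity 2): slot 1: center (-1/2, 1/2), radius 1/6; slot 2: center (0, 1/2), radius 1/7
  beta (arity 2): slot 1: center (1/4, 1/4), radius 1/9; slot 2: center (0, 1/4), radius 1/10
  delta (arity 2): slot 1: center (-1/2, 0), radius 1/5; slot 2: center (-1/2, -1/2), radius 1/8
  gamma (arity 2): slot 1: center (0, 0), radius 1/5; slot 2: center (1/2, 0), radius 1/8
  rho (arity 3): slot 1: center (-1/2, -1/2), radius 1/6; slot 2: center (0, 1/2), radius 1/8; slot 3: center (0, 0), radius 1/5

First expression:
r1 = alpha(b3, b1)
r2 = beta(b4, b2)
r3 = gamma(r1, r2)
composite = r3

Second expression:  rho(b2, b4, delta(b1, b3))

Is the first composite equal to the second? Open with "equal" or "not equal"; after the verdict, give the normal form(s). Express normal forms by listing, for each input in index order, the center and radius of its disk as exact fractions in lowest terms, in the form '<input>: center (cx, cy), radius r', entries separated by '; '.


not equal — first b1: center (0, 1/10), radius 1/35; b2: center (1/2, 1/32), radius 1/80; b3: center (-1/10, 1/10), radius 1/30; b4: center (17/32, 1/32), radius 1/72, second b1: center (-1/10, 0), radius 1/25; b2: center (-1/2, -1/2), radius 1/6; b3: center (-1/10, -1/10), radius 1/40; b4: center (0, 1/2), radius 1/8

In normal form, the first expression is b1: center (0, 1/10), radius 1/35; b2: center (1/2, 1/32), radius 1/80; b3: center (-1/10, 1/10), radius 1/30; b4: center (17/32, 1/32), radius 1/72
In normal form, the second expression is b1: center (-1/10, 0), radius 1/25; b2: center (-1/2, -1/2), radius 1/6; b3: center (-1/10, -1/10), radius 1/40; b4: center (0, 1/2), radius 1/8
Distinct normal forms: not equal.


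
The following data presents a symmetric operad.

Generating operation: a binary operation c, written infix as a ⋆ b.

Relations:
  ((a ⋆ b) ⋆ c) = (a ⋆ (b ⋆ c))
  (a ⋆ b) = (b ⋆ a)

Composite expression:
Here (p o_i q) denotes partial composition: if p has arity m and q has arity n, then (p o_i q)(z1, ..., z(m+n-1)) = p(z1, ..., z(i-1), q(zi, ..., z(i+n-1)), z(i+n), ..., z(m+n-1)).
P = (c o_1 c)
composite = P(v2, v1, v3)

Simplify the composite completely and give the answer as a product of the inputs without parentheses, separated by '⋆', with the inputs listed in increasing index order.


Any arrangement under c is one operation, so sort the v-inputs.
(v2 ⋆ v1) collapses to v2 ⋆ v1
((v2 ⋆ v1) ⋆ v3) collapses to v2 ⋆ v1 ⋆ v3
commutativity sorts the factors: v1 ⋆ v2 ⋆ v3

v1 ⋆ v2 ⋆ v3


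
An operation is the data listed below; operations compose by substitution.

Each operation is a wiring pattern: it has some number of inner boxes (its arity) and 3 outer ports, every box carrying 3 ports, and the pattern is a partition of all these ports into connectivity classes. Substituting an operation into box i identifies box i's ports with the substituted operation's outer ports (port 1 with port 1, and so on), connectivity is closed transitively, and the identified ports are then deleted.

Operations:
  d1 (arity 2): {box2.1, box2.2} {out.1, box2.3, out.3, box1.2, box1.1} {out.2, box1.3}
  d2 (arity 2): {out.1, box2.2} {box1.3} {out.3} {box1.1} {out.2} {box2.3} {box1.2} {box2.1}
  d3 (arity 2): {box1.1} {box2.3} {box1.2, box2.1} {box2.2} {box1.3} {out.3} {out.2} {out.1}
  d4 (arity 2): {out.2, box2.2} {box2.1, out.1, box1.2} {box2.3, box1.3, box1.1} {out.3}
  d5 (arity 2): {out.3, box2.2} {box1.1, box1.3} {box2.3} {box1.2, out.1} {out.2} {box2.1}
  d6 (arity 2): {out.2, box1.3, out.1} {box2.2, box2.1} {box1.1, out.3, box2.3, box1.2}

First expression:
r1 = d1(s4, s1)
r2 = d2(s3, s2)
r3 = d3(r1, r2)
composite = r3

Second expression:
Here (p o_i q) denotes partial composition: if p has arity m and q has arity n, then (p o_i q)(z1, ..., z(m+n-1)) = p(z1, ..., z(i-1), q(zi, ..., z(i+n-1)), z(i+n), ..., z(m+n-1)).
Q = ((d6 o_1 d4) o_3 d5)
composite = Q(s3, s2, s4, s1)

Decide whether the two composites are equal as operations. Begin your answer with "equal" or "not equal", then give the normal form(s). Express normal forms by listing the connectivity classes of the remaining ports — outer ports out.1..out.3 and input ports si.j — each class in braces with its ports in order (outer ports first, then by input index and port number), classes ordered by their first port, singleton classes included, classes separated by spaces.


not equal — first {out.1} {out.2} {out.3} {s1.1, s1.2} {s1.3, s4.1, s4.2} {s2.1} {s2.2, s4.3} {s2.3} {s3.1} {s3.2} {s3.3}, second {out.1, out.2} {out.3, s1.2, s2.1, s2.2, s3.2} {s1.1} {s1.3} {s2.3, s3.1, s3.3} {s4.1, s4.3} {s4.2}

The first expression reduces to {out.1} {out.2} {out.3} {s1.1, s1.2} {s1.3, s4.1, s4.2} {s2.1} {s2.2, s4.3} {s2.3} {s3.1} {s3.2} {s3.3}
The second expression reduces to {out.1, out.2} {out.3, s1.2, s2.1, s2.2, s3.2} {s1.1} {s1.3} {s2.3, s3.1, s3.3} {s4.1, s4.3} {s4.2}
Distinct normal forms: not equal.


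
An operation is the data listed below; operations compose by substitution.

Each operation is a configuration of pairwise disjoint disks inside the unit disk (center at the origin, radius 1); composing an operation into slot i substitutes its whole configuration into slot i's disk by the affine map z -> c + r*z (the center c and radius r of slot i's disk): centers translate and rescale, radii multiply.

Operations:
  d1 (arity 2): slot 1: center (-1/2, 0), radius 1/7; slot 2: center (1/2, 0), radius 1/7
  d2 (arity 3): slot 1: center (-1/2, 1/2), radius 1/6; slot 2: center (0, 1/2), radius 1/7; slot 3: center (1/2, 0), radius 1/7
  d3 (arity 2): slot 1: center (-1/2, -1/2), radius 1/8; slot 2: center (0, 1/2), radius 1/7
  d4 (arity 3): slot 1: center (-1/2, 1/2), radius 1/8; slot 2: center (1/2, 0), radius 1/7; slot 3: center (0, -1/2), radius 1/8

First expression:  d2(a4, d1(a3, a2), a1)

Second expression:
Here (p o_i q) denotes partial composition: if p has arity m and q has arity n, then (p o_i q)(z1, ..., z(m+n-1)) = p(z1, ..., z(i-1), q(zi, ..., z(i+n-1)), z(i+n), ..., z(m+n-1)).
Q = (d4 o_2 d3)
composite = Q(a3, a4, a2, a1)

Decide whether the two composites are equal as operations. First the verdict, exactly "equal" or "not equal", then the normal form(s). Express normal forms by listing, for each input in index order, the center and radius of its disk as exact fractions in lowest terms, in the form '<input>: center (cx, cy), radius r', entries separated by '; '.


not equal; first: a1: center (1/2, 0), radius 1/7; a2: center (1/14, 1/2), radius 1/49; a3: center (-1/14, 1/2), radius 1/49; a4: center (-1/2, 1/2), radius 1/6; second: a1: center (0, -1/2), radius 1/8; a2: center (1/2, 1/14), radius 1/49; a3: center (-1/2, 1/2), radius 1/8; a4: center (3/7, -1/14), radius 1/56

The first composite normalizes to a1: center (1/2, 0), radius 1/7; a2: center (1/14, 1/2), radius 1/49; a3: center (-1/14, 1/2), radius 1/49; a4: center (-1/2, 1/2), radius 1/6
The second composite normalizes to a1: center (0, -1/2), radius 1/8; a2: center (1/2, 1/14), radius 1/49; a3: center (-1/2, 1/2), radius 1/8; a4: center (3/7, -1/14), radius 1/56
They disagree, so not equal.


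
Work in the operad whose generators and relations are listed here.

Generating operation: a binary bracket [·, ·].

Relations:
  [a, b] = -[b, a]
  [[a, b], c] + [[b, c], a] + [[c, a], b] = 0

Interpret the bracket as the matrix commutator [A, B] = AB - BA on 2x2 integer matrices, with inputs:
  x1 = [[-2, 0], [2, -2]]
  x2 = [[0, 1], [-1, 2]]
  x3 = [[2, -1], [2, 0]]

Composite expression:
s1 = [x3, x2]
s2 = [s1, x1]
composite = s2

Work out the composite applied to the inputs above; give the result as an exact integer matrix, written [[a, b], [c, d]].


[[0, 0], [4, 0]]

[x3, x2] = [[-1, 0], [-2, 1]]
[[x3, x2], x1] = [[0, 0], [4, 0]]


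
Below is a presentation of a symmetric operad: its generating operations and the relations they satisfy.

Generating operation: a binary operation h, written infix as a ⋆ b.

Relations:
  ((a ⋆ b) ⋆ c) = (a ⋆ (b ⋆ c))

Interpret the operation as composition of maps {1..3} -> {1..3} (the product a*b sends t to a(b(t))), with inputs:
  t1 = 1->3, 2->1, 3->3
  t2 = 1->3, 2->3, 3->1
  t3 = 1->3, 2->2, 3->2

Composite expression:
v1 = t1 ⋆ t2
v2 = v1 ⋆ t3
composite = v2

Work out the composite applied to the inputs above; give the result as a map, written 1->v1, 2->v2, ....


1->3, 2->3, 3->3

(t1 ⋆ t2) = 1->3, 2->3, 3->3
((t1 ⋆ t2) ⋆ t3) = 1->3, 2->3, 3->3


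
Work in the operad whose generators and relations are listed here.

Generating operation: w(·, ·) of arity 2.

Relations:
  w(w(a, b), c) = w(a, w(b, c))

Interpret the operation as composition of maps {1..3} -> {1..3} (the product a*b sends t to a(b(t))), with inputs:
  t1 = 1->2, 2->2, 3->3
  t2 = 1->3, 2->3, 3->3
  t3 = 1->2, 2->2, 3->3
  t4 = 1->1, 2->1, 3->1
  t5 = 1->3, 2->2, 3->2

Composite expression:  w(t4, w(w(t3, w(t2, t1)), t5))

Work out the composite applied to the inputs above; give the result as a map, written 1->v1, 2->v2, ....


1->1, 2->1, 3->1

w(t2, t1) = 1->3, 2->3, 3->3
w(t3, w(t2, t1)) = 1->3, 2->3, 3->3
w(w(t3, w(t2, t1)), t5) = 1->3, 2->3, 3->3
w(t4, w(w(t3, w(t2, t1)), t5)) = 1->1, 2->1, 3->1


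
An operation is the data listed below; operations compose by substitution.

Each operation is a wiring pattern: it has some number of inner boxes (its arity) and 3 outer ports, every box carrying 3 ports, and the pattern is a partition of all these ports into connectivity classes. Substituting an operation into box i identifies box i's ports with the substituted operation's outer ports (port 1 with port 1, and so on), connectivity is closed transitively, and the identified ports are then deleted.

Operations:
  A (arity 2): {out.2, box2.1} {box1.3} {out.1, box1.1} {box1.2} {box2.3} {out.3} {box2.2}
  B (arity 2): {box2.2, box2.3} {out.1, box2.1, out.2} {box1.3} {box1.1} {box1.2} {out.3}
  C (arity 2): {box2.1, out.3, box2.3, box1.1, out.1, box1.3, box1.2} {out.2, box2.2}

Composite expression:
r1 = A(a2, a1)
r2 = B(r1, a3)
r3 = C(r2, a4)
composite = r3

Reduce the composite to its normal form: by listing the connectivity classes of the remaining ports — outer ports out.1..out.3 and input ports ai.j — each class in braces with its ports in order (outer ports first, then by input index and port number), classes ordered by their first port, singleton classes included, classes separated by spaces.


Treat the ports identified at C as solder joints: merge, then drop.
composing A on (a2, a1), with out.j its own outer ports: {out.1, a2.1} {out.2, a1.1} {out.3} {a1.2} {a1.3} {a2.2} {a2.3}
composing B on (a2, a1, a3), with out.j its own outer ports: {out.1, out.2, a3.1} {out.3} {a1.1} {a1.2} {a1.3} {a2.1} {a2.2} {a2.3} {a3.2, a3.3}
composing C on (a2, a1, a3, a4), with out.j its own outer ports: {out.1, out.3, a3.1, a4.1, a4.3} {out.2, a4.2} {a1.1} {a1.2} {a1.3} {a2.1} {a2.2} {a2.3} {a3.2, a3.3}

{out.1, out.3, a3.1, a4.1, a4.3} {out.2, a4.2} {a1.1} {a1.2} {a1.3} {a2.1} {a2.2} {a2.3} {a3.2, a3.3}


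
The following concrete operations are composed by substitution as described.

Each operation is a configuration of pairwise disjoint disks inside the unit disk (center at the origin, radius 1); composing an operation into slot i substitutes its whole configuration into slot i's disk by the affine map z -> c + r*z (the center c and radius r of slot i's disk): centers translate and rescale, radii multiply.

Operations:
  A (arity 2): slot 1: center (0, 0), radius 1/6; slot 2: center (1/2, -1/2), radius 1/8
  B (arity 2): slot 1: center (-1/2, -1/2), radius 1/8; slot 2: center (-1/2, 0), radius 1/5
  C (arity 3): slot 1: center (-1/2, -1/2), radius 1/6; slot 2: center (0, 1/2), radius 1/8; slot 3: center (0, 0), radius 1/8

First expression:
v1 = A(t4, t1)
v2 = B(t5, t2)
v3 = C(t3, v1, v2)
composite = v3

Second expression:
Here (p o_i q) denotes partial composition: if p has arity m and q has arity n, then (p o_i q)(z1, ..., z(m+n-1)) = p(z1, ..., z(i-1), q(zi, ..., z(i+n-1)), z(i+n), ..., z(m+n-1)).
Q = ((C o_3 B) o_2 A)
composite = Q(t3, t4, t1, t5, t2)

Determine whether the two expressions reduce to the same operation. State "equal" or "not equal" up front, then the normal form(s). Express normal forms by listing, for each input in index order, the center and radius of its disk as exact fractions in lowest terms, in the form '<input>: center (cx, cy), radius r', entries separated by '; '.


equal: each reduces to t1: center (1/16, 7/16), radius 1/64; t2: center (-1/16, 0), radius 1/40; t3: center (-1/2, -1/2), radius 1/6; t4: center (0, 1/2), radius 1/48; t5: center (-1/16, -1/16), radius 1/64


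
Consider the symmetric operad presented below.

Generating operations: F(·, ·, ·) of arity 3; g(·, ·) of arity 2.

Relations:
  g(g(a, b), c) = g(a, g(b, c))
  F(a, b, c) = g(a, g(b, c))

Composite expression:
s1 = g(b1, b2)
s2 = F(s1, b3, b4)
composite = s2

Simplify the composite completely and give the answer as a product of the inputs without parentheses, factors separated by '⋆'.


Under associativity of F, the answer is the b's in reading order.
g(b1, b2) flattens to b1 ⋆ b2
F(g(b1, b2), b3, b4) flattens to b1 ⋆ b2 ⋆ b3 ⋆ b4

b1 ⋆ b2 ⋆ b3 ⋆ b4


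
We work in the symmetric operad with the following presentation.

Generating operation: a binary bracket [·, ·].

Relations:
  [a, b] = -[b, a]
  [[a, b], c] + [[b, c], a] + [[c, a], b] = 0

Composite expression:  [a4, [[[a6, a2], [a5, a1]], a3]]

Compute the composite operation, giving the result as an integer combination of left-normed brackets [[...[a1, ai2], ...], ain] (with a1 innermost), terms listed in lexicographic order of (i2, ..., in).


In the tensor algebra, words opening a1 carry the a1-anchored form.
Composite bracket: [a4, [[[a6, a2], [a5, a1]], a3]]
Each bracket splits as ab - ba, giving 32 signed words (2^5 = 32).
Words beginning with a1 determine it all:
  sign of a1a5a2a6a3a4 is +1, so it contributes +[[[[[a1, a5], a2], a6], a3], a4]
  sign of a1a5a6a2a3a4 is -1, so it contributes -[[[[[a1, a5], a6], a2], a3], a4]

[[[[[a1, a5], a2], a6], a3], a4] - [[[[[a1, a5], a6], a2], a3], a4]


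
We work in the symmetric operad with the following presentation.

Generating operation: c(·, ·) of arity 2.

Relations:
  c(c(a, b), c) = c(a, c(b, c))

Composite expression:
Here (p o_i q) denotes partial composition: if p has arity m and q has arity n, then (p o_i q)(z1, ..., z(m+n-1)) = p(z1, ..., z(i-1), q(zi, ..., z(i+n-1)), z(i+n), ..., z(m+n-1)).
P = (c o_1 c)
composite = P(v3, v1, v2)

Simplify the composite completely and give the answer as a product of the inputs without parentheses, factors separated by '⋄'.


Key point: c is associative — brackets drop, the v-order remains.
c(v3, v1) collapses to v3 ⋄ v1
c(c(v3, v1), v2) collapses to v3 ⋄ v1 ⋄ v2

v3 ⋄ v1 ⋄ v2


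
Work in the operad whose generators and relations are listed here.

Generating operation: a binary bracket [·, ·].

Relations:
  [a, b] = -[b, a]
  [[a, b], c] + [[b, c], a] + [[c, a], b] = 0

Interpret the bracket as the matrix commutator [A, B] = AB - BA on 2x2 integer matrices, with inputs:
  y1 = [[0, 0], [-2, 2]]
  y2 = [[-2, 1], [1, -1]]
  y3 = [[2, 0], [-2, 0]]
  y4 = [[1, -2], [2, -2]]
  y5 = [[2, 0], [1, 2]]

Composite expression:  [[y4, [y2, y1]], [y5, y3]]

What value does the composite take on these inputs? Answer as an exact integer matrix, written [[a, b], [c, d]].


[y2, y1] = [[-2, 2], [-4, 2]]
[y4, [y2, y1]] = [[4, -2], [4, -4]]
[y5, y3] = [[0, 0], [2, 0]]
[[y4, [y2, y1]], [y5, y3]] = [[-4, 0], [-16, 4]]

[[-4, 0], [-16, 4]]


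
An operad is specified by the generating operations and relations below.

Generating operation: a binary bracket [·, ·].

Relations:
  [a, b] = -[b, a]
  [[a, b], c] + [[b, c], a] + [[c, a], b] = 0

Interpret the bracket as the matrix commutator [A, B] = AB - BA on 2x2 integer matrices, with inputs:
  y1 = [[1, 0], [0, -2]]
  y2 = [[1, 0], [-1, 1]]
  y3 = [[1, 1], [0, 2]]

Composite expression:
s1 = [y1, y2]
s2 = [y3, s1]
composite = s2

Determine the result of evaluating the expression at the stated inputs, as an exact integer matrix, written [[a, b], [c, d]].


[[3, 0], [3, -3]]

[y1, y2] = [[0, 0], [3, 0]]
[y3, [y1, y2]] = [[3, 0], [3, -3]]


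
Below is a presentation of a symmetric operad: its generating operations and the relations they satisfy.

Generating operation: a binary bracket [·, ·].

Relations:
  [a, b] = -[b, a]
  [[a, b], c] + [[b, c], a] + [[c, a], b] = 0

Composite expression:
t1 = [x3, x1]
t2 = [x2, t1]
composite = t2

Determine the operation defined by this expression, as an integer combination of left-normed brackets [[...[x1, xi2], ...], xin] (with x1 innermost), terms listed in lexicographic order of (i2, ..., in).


[[x1, x3], x2]


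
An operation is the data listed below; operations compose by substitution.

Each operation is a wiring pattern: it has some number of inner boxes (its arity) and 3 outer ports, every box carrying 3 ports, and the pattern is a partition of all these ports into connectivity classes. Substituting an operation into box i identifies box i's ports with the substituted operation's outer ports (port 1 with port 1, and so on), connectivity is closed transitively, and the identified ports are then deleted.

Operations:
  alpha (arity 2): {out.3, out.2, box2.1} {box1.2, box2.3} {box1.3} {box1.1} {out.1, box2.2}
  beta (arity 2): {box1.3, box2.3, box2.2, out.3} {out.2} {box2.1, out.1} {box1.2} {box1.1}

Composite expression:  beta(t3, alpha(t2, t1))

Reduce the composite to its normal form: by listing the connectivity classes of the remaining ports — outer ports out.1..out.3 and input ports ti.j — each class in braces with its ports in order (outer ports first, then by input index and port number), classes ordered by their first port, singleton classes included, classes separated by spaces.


{out.1, t1.2} {out.2} {out.3, t1.1, t3.3} {t1.3, t2.2} {t2.1} {t2.3} {t3.1} {t3.2}

Substituting into beta glues patterns; closure does the rest.
the subtree at alpha composes to {out.1, t1.2} {out.2, out.3, t1.1} {t1.3, t2.2} {t2.1} {t2.3} on (t2, t1); out.j = own outer ports
the subtree at beta composes to {out.1, t1.2} {out.2} {out.3, t1.1, t3.3} {t1.3, t2.2} {t2.1} {t2.3} {t3.1} {t3.2} on (t3, t2, t1); out.j = own outer ports


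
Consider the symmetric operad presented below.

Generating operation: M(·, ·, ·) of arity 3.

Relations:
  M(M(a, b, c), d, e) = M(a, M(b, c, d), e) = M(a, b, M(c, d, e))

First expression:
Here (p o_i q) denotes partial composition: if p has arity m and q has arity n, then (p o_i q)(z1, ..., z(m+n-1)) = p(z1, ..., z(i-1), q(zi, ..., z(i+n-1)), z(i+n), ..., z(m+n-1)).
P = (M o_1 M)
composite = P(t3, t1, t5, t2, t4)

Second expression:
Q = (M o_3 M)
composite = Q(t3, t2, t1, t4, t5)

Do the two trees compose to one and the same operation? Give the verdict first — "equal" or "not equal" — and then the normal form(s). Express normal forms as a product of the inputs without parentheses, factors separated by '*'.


The first expression reduces to t3 * t1 * t5 * t2 * t4
The second expression reduces to t3 * t2 * t1 * t4 * t5
The normal forms differ: not equal.

not equal: they reduce to t3 * t1 * t5 * t2 * t4 and t3 * t2 * t1 * t4 * t5


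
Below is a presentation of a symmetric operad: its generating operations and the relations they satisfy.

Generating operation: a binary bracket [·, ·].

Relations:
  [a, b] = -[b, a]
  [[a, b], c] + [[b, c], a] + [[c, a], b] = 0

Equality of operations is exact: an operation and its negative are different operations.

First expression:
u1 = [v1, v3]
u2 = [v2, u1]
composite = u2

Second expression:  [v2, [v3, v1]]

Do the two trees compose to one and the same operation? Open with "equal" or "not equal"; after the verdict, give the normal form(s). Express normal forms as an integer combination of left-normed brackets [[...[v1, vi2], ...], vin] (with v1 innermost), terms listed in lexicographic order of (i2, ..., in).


not equal — first -[[v1, v3], v2], second [[v1, v3], v2]

The first expression, normalized: -[[v1, v3], v2]
The second expression, normalized: [[v1, v3], v2]
The forms do not match — not equal.


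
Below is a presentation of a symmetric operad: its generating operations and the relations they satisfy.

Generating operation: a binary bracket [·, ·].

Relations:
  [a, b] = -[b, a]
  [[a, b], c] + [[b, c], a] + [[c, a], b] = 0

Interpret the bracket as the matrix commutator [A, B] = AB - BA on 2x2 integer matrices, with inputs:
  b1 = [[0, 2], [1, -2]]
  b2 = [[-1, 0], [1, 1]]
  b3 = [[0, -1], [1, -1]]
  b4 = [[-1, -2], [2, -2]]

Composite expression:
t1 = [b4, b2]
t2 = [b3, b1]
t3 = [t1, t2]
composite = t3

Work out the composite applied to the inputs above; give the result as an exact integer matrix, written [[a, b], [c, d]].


[[16, -40], [34, -16]]

[b4, b2] = [[-2, -4], [-5, 2]]
[b3, b1] = [[-3, 4], [1, 3]]
[[b4, b2], [b3, b1]] = [[16, -40], [34, -16]]


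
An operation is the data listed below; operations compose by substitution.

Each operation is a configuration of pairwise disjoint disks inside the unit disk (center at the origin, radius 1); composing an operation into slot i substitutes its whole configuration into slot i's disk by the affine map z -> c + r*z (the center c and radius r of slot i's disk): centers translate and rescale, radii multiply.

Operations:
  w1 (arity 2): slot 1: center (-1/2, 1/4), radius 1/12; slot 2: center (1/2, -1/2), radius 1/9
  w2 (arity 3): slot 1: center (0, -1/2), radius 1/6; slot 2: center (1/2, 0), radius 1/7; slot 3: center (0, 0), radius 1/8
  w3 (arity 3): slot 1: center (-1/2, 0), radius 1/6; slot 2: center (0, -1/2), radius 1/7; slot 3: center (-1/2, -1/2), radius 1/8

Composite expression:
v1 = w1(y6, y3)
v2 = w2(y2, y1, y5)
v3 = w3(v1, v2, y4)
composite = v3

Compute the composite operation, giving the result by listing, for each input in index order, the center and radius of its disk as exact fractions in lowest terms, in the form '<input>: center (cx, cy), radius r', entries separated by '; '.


y1: center (1/14, -1/2), radius 1/49; y2: center (0, -4/7), radius 1/42; y3: center (-5/12, -1/12), radius 1/54; y4: center (-1/2, -1/2), radius 1/8; y5: center (0, -1/2), radius 1/56; y6: center (-7/12, 1/24), radius 1/72

Follow each y-input down from w3: c' goes to c + r*c', radius to r*r'.
y6: after 2 affine steps, its disk has center (-7/12, 1/24), radius 1/72
y3: after 2 affine steps, its disk has center (-5/12, -1/12), radius 1/54
y2: after 2 affine steps, its disk has center (0, -4/7), radius 1/42
y1: after 2 affine steps, its disk has center (1/14, -1/2), radius 1/49
y5: after 2 affine steps, its disk has center (0, -1/2), radius 1/56
y4: after 1 affine step, its disk has center (-1/2, -1/2), radius 1/8


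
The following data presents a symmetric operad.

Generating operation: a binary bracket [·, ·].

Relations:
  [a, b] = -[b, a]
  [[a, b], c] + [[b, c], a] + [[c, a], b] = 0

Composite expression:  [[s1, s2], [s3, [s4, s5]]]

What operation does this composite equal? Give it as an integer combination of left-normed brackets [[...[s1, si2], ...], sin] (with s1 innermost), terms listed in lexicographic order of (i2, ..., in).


[[[[s1, s2], s3], s4], s5] - [[[[s1, s2], s3], s5], s4] - [[[[s1, s2], s4], s5], s3] + [[[[s1, s2], s5], s4], s3]


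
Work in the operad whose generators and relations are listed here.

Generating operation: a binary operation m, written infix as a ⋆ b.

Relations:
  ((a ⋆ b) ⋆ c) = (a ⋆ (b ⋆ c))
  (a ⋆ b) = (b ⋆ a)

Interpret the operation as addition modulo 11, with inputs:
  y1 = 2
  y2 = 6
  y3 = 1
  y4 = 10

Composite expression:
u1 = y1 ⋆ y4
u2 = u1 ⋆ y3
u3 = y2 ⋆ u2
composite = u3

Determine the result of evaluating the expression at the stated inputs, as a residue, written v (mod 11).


8 (mod 11)

(y1 ⋆ y4) = 1
((y1 ⋆ y4) ⋆ y3) = 2
(y2 ⋆ ((y1 ⋆ y4) ⋆ y3)) = 8


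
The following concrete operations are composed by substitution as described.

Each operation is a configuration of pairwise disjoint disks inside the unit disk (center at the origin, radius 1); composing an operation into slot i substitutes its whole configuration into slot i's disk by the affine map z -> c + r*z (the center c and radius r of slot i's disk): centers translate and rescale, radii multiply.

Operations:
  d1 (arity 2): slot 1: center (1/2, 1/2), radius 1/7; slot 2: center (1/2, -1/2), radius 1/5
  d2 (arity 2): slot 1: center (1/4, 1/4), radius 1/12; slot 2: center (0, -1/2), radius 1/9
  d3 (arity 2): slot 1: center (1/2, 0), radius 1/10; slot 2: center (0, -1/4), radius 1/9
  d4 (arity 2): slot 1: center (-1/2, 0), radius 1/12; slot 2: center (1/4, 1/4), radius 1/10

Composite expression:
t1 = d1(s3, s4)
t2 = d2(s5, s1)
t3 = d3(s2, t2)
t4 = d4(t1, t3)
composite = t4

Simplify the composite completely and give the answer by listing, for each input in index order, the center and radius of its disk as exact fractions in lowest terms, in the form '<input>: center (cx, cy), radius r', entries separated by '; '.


Nesting under d4 composes maps z -> c + r*z down each s-path.
s3: after 2 affine steps, its disk has center (-11/24, 1/24), radius 1/84
s4: after 2 affine steps, its disk has center (-11/24, -1/24), radius 1/60
s2: after 2 affine steps, its disk has center (3/10, 1/4), radius 1/100
s5: after 3 affine steps, its disk has center (91/360, 41/180), radius 1/1080
s1: after 3 affine steps, its disk has center (1/4, 79/360), radius 1/810

s1: center (1/4, 79/360), radius 1/810; s2: center (3/10, 1/4), radius 1/100; s3: center (-11/24, 1/24), radius 1/84; s4: center (-11/24, -1/24), radius 1/60; s5: center (91/360, 41/180), radius 1/1080


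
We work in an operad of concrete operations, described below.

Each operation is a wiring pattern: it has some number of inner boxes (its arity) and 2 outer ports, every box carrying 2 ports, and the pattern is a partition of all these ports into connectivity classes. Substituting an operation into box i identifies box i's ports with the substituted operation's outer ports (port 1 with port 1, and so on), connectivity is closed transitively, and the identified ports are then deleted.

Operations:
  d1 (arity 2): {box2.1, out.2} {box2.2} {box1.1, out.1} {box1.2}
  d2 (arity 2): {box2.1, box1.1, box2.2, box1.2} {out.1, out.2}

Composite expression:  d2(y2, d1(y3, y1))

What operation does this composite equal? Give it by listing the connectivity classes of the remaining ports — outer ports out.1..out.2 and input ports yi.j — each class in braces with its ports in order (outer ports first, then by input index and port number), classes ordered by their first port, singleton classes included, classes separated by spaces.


After gluing at d2, chains via deleted ports link the y-ports.
the subtree at d1 composes to {out.1, y3.1} {out.2, y1.1} {y1.2} {y3.2} on (y3, y1); out.j = own outer ports
the subtree at d2 composes to {out.1, out.2} {y1.1, y2.1, y2.2, y3.1} {y1.2} {y3.2} on (y2, y3, y1); out.j = own outer ports

{out.1, out.2} {y1.1, y2.1, y2.2, y3.1} {y1.2} {y3.2}


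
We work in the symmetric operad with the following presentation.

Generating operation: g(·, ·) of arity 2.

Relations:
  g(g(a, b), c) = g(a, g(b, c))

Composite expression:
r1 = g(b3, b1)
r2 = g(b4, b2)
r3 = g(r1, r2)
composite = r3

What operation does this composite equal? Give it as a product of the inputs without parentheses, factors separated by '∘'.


b3 ∘ b1 ∘ b4 ∘ b2


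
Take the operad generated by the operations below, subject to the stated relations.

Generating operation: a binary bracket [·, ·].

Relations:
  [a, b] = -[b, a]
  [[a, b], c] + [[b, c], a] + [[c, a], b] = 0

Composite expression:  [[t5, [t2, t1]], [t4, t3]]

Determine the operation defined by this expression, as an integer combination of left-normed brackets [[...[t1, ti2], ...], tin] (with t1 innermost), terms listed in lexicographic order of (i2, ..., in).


-[[[[t1, t2], t5], t3], t4] + [[[[t1, t2], t5], t4], t3]

Left-normed coefficients sit on the t1-initial expansion words.
Composite bracket: [[t5, [t2, t1]], [t4, t3]]
The bracket unfolds into 16 signed words via [a, b] = ab - ba (2^4 = 16).
Keep just the words that open with t1:
  word t1t2t5t3t4 has sign -1, contributing -[[[[t1, t2], t5], t3], t4]
  word t1t2t5t4t3 has sign +1, contributing +[[[[t1, t2], t5], t4], t3]


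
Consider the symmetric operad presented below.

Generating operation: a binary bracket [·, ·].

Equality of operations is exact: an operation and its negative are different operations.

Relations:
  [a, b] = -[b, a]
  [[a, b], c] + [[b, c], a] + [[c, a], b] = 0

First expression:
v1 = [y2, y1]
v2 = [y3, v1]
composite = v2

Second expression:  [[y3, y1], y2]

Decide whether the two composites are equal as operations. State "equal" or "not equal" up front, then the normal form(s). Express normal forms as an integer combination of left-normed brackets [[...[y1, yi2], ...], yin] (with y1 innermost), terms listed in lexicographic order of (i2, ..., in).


not equal; the first gives [[y1, y2], y3] and the second -[[y1, y3], y2]

Normal form of the first expression: [[y1, y2], y3]
Normal form of the second expression: -[[y1, y3], y2]
Distinct normal forms: not equal.


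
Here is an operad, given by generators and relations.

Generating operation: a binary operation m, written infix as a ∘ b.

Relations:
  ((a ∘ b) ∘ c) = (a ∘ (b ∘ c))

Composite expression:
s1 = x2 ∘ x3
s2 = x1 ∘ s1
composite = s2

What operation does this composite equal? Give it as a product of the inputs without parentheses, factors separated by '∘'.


Key point: m is associative — brackets drop, the x-order remains.
(x2 ∘ x3) flattens to x2 ∘ x3
(x1 ∘ (x2 ∘ x3)) flattens to x1 ∘ x2 ∘ x3

x1 ∘ x2 ∘ x3


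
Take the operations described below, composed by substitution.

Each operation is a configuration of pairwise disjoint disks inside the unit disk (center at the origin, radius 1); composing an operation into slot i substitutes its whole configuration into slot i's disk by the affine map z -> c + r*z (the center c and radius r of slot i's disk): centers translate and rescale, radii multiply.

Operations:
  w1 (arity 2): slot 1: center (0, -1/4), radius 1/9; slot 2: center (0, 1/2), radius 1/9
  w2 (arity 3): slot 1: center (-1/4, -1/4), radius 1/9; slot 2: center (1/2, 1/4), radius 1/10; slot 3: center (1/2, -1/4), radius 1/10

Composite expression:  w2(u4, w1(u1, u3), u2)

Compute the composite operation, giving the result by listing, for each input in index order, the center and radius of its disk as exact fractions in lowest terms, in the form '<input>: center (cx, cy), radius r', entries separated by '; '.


u1: center (1/2, 9/40), radius 1/90; u2: center (1/2, -1/4), radius 1/10; u3: center (1/2, 3/10), radius 1/90; u4: center (-1/4, -1/4), radius 1/9

Affine substitution under w2: radii multiply and u-centers shift.
u4: after 1 affine step, its disk has center (-1/4, -1/4), radius 1/9
u1: after 2 affine steps, its disk has center (1/2, 9/40), radius 1/90
u3: after 2 affine steps, its disk has center (1/2, 3/10), radius 1/90
u2: after 1 affine step, its disk has center (1/2, -1/4), radius 1/10


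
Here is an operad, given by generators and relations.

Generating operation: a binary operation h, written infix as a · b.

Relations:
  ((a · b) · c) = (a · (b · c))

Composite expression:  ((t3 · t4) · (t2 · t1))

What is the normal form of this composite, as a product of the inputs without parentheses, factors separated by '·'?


t3 · t4 · t2 · t1

Under associativity of h, the answer is the t's in reading order.
(t3 · t4) collapses to t3 · t4
(t2 · t1) collapses to t2 · t1
((t3 · t4) · (t2 · t1)) collapses to t3 · t4 · t2 · t1


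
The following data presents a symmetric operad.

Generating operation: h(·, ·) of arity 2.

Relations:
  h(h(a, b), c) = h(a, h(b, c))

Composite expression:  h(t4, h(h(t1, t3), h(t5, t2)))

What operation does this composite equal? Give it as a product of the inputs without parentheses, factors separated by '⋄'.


Under associativity of h, the answer is the t's in reading order.
h(t1, t3) collapses to t1 ⋄ t3
h(t5, t2) collapses to t5 ⋄ t2
h(h(t1, t3), h(t5, t2)) collapses to t1 ⋄ t3 ⋄ t5 ⋄ t2
h(t4, h(h(t1, t3), h(t5, t2))) collapses to t4 ⋄ t1 ⋄ t3 ⋄ t5 ⋄ t2

t4 ⋄ t1 ⋄ t3 ⋄ t5 ⋄ t2


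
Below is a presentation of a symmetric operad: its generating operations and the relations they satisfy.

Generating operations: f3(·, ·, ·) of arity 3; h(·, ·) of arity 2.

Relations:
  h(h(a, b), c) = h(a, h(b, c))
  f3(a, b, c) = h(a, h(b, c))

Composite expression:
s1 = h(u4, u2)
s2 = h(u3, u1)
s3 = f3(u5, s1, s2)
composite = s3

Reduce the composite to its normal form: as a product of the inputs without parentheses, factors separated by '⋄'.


u5 ⋄ u4 ⋄ u2 ⋄ u3 ⋄ u1

Every regrouping of f3 is equal, so read the u-inputs in written order.
h(u4, u2) reduces to u4 ⋄ u2
h(u3, u1) reduces to u3 ⋄ u1
f3(u5, h(u4, u2), h(u3, u1)) reduces to u5 ⋄ u4 ⋄ u2 ⋄ u3 ⋄ u1


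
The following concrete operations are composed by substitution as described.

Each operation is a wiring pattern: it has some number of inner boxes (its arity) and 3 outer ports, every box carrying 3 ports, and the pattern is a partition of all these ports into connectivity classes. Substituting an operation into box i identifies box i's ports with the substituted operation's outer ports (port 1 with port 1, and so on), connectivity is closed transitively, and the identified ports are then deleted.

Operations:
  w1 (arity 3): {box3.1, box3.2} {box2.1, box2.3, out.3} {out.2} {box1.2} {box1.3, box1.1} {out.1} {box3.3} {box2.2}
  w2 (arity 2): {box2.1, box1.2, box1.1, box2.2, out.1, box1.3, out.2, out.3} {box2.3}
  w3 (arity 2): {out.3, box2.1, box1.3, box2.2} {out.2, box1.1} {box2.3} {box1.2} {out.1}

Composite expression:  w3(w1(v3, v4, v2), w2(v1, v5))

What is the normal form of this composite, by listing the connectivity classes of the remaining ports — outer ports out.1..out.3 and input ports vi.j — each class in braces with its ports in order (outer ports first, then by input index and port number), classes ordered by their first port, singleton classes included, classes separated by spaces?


Two ports join when wires chain via w3-identified ports.
w1 over (v3, v4, v2) gives {out.1} {out.2} {out.3, v4.1, v4.3} {v2.1, v2.2} {v2.3} {v3.1, v3.3} {v3.2} {v4.2}, out.j being that stage's outer ports
w2 over (v1, v5) gives {out.1, out.2, out.3, v1.1, v1.2, v1.3, v5.1, v5.2} {v5.3}, out.j being that stage's outer ports
w3 over (v3, v4, v2, v1, v5) gives {out.1} {out.2} {out.3, v1.1, v1.2, v1.3, v4.1, v4.3, v5.1, v5.2} {v2.1, v2.2} {v2.3} {v3.1, v3.3} {v3.2} {v4.2} {v5.3}, out.j being that stage's outer ports

{out.1} {out.2} {out.3, v1.1, v1.2, v1.3, v4.1, v4.3, v5.1, v5.2} {v2.1, v2.2} {v2.3} {v3.1, v3.3} {v3.2} {v4.2} {v5.3}
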